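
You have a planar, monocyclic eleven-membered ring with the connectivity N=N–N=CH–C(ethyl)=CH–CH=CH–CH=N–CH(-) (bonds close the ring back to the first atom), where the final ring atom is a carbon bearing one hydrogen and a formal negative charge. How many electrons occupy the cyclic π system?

All ring atoms are sp² and supply a p orbital to the ring (every atom in a ring double bond is sp² and brings one electron to the p orbital; the doubly-bonded nitrogens are pyridine-type — their lone pairs lie in the ring plane, leaving one electron in the p orbital; the carbanion's lone pair occupies the p orbital); the conjugation is uninterrupted.
Adding the contributions, 5 × 2 = 10 from the double-bond units + 2 from the CH(-) atom = 12.

12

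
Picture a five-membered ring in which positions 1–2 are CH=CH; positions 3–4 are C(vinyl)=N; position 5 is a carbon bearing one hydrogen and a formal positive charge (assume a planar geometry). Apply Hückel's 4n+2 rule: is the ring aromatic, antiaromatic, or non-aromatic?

Check conjugation: every atom in a ring double bond is sp² and brings one electron to the p orbital; each sp² =N– keeps its lone pair in-plane and puts one electron into the π system; the carbocation has an empty p orbital — every position has a p orbital, so the cyclic π system is continuous.
Counting π electrons: 2 × 2 = 4 from the double-bond units + 0 from the CH(+) atom = 4.
A 4n π count (4, n = 1) in a planar conjugated ring means antiaromatic.

Antiaromatic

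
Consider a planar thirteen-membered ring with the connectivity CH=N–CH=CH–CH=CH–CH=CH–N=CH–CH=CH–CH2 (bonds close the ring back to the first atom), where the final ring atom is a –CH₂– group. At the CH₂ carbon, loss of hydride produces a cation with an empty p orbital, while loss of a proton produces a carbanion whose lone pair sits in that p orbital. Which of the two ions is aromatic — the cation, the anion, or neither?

In either ion the ring is fully conjugated: every atom, including the new sp² carbon, supplies a p orbital.
Cation: 6 × 2 + 0 = 12 π electrons → 4(3), antiaromatic.
Anion: 6 × 2 + 2 = 14 π electrons → 4(3)+2, aromatic.

The anion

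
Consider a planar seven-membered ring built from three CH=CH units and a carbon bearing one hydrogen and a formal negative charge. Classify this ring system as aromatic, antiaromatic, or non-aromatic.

Antiaromatic

The p orbitals form a continuous loop: each doubly-bonded ring atom is sp² with one p-orbital electron; the carbanion's lone pair occupies the p orbital. The ring is fully conjugated.
Tallying contributions gives 3 × 2 = 6 from the double-bond units + 2 from the CH(-) atom = 8.
A 4n π count (8, n = 2) in a planar conjugated ring means antiaromatic.
This is the cycloheptatrienyl anion.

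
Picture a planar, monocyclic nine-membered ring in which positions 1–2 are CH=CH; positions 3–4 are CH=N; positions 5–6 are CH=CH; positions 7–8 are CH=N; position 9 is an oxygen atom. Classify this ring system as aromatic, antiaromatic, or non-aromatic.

The p orbitals form a continuous loop: each doubly-bonded ring atom is sp² with one p-orbital electron; the doubly-bonded nitrogens are pyridine-type — their lone pairs lie in the ring plane, leaving one electron in the p orbital; the oxygen donates one lone pair from its p orbital. The ring is fully conjugated.
π-electron count: 4 × 2 = 8 from the double-bond units + 2 from the O atom = 10.
That gives a 4n+2 count (10, n = 2).

Aromatic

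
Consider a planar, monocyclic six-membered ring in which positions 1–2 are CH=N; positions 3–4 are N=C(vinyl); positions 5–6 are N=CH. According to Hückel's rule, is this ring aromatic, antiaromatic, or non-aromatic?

Aromatic

The p orbitals form a continuous loop: every atom in a ring double bond is sp² and brings one electron to the p orbital; the doubly-bonded nitrogens are pyridine-type — their lone pairs lie in the ring plane, leaving one electron in the p orbital. The ring is fully conjugated.
Adding the contributions, 3 × 2 = 6 from the 3 double-bond units.
With 6 π electrons (n = 1), the Hückel 4n+2 condition holds.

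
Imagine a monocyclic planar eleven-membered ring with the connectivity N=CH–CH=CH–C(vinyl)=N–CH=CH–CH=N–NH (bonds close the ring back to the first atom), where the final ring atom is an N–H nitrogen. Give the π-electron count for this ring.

12

The p orbitals form a continuous loop: each doubly-bonded ring atom is sp² with one p-orbital electron; each sp² =N– keeps its lone pair in-plane and puts one electron into the π system; the pyrrole-type nitrogen donates its lone pair from the p orbital. The ring is fully conjugated.
π-electron count: 5 × 2 = 10 from the double-bond units + 2 from the NH atom = 12.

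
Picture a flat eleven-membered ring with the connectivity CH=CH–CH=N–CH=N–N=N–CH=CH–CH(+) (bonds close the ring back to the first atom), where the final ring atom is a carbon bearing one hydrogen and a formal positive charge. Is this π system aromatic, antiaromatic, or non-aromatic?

Aromatic

Every ring atom contributes a p orbital perpendicular to the ring (every atom in a ring double bond is sp² and brings one electron to the p orbital; the doubly-bonded nitrogens are pyridine-type — their lone pairs lie in the ring plane, leaving one electron in the p orbital; the carbocation has an empty p orbital), so the π system is cyclic and fully conjugated.
π-electron count: 5 × 2 = 10 from the double-bond units + 0 from the CH(+) atom = 10.
Since 10 = 4·2 + 2, the ring meets the 4n+2 criterion.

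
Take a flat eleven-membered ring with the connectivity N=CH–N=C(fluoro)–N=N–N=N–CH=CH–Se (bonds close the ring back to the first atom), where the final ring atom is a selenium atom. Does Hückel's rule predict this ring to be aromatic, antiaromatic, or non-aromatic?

Antiaromatic

Check conjugation: each doubly-bonded ring atom is sp² with one p-orbital electron; the doubly-bonded nitrogens are pyridine-type — their lone pairs lie in the ring plane, leaving one electron in the p orbital; the selenium donates one lone pair from its p orbital — every position has a p orbital, so the cyclic π system is continuous.
π-electron count: 5 × 2 = 10 from the double-bond units + 2 from the Se atom = 12.
12 = 4(3); a planar, fully conjugated 4n system is antiaromatic.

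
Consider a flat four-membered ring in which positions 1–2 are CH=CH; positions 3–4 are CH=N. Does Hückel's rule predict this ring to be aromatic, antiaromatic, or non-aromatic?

Antiaromatic

The p orbitals form a continuous loop: the double-bond atoms are sp², each contributing one p electron; each sp² =N– keeps its lone pair in-plane and puts one electron into the π system. The ring is fully conjugated.
Counting π electrons: 2 × 2 = 4 from the 2 double-bond units.
4 is a 4n count (n = 1), so the planar conjugated ring is antiaromatic.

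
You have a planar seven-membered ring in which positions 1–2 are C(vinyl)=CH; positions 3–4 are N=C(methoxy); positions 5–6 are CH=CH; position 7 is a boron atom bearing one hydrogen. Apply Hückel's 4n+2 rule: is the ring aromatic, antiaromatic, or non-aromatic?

All ring atoms are sp² and supply a p orbital to the ring (each doubly-bonded ring atom is sp² with one p-orbital electron; each sp² =N– keeps its lone pair in-plane and puts one electron into the π system; the boron has an empty p orbital); the conjugation is uninterrupted.
Adding the contributions, 3 × 2 = 6 from the double-bond units + 0 from the BH atom = 6.
That gives a 4n+2 count (6, n = 1).

Aromatic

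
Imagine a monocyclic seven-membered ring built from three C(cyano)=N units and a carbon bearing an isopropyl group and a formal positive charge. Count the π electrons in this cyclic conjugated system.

6

Every ring atom contributes a p orbital perpendicular to the ring (the double-bond atoms are sp², each contributing one p electron; each sp² =N– keeps its lone pair in-plane and puts one electron into the π system; the carbocation has an empty p orbital), so the π system is cyclic and fully conjugated.
π-electron count: 3 × 2 = 6 from the double-bond units + 0 from the C(isopropyl)(+) atom = 6.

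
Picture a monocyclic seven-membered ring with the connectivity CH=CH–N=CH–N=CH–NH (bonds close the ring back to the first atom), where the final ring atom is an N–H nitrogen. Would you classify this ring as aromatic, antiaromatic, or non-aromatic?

Antiaromatic

All ring atoms are sp² and supply a p orbital to the ring (each doubly-bonded ring atom is sp² with one p-orbital electron; the doubly-bonded nitrogens are pyridine-type — their lone pairs lie in the ring plane, leaving one electron in the p orbital; the pyrrole-type nitrogen donates its lone pair from the p orbital); the conjugation is uninterrupted.
Adding the contributions, 3 × 2 = 6 from the double-bond units + 2 from the NH atom = 8.
8 is a 4n count (n = 2), so the planar conjugated ring is antiaromatic.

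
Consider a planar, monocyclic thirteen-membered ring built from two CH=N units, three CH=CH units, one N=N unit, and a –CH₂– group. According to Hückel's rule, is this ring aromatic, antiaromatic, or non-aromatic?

Non-aromatic

Because the tetrahedral CH₂ carbon is sp³ and has no p orbital in the ring π system at the CH2 position, the π system cannot extend all the way around the ring.
A ring that is not fully conjugated cannot be aromatic or antiaromatic regardless of its π-electron count.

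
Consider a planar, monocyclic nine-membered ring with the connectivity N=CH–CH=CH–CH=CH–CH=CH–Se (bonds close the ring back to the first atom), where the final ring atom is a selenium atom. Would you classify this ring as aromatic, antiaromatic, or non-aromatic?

Aromatic

The p orbitals form a continuous loop: each doubly-bonded ring atom is sp² with one p-orbital electron; the doubly-bonded nitrogens are pyridine-type — their lone pairs lie in the ring plane, leaving one electron in the p orbital; the selenium donates one lone pair from its p orbital. The ring is fully conjugated.
Tallying contributions gives 4 × 2 = 8 from the double-bond units + 2 from the Se atom = 10.
10 = 4(2) + 2, which satisfies Hückel's 4n+2 rule.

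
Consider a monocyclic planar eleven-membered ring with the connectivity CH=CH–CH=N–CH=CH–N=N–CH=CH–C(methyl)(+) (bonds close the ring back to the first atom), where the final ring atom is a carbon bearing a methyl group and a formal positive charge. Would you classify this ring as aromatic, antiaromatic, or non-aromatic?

Every ring atom contributes a p orbital perpendicular to the ring (each doubly-bonded ring atom is sp² with one p-orbital electron; the doubly-bonded nitrogens are pyridine-type — their lone pairs lie in the ring plane, leaving one electron in the p orbital; the carbocation has an empty p orbital), so the π system is cyclic and fully conjugated.
Adding the contributions, 5 × 2 = 10 from the double-bond units + 0 from the C(methyl)(+) atom = 10.
That gives a 4n+2 count (10, n = 2).

Aromatic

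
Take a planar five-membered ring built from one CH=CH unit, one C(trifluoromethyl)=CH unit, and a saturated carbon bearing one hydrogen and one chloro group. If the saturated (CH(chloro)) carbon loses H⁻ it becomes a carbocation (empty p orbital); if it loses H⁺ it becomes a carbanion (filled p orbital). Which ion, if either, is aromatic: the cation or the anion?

Both ions have a continuous loop of p orbitals — each ring atom is sp².
Cation: 2 × 2 + 0 = 4 π electrons → 4(1), antiaromatic.
Anion: 2 × 2 + 2 = 6 π electrons → 4(1)+2, aromatic.

The anion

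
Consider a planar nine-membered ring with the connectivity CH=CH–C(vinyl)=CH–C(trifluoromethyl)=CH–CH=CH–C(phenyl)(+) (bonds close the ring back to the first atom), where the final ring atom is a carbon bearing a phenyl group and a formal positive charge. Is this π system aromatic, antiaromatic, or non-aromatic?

Antiaromatic

Every ring atom contributes a p orbital perpendicular to the ring (the double-bond atoms are sp², each contributing one p electron; the carbocation has an empty p orbital), so the π system is cyclic and fully conjugated.
π-electron count: 4 × 2 = 8 from the double-bond units + 0 from the C(phenyl)(+) atom = 8.
A 4n π count (8, n = 2) in a planar conjugated ring means antiaromatic.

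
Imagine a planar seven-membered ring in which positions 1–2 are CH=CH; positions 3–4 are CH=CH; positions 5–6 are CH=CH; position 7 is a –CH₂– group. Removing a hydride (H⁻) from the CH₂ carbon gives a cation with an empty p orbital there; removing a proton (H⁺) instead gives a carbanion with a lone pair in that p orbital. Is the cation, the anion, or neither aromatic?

Both ions have a continuous loop of p orbitals — each ring atom is sp².
Cation: 3 × 2 + 0 = 6 π electrons → 4(1)+2, aromatic.
Anion: 3 × 2 + 2 = 8 π electrons → 4(2), antiaromatic.

The cation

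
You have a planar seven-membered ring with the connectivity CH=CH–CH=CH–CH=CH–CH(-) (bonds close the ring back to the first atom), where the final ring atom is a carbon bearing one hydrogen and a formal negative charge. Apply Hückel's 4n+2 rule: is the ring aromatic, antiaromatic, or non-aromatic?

Every ring atom contributes a p orbital perpendicular to the ring (the double-bond atoms are sp², each contributing one p electron; the carbanion's lone pair occupies the p orbital), so the π system is cyclic and fully conjugated.
Counting π electrons: 3 × 2 = 6 from the double-bond units + 2 from the CH(-) atom = 8.
8 is a 4n count (n = 2), so the planar conjugated ring is antiaromatic.

Antiaromatic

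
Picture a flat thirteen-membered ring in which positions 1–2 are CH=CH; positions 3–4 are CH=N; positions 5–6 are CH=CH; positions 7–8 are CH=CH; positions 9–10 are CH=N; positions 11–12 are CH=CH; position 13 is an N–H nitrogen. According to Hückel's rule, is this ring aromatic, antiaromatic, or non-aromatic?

Check conjugation: the double-bond atoms are sp², each contributing one p electron; the doubly-bonded nitrogens are pyridine-type — their lone pairs lie in the ring plane, leaving one electron in the p orbital; the pyrrole-type nitrogen donates its lone pair from the p orbital — every position has a p orbital, so the cyclic π system is continuous.
Counting π electrons: 6 × 2 = 12 from the double-bond units + 2 from the NH atom = 14.
Since 14 = 4·3 + 2, the ring meets the 4n+2 criterion.

Aromatic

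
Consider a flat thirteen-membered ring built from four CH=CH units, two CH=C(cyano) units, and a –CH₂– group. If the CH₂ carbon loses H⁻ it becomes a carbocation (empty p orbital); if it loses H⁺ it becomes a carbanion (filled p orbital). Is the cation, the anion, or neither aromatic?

In both ions every ring atom is sp² and contributes a p orbital, so both rings are fully conjugated.
Cation: 6 × 2 + 0 = 12 π electrons → 4(3), antiaromatic.
Anion: 6 × 2 + 2 = 14 π electrons → 4(3)+2, aromatic.

The anion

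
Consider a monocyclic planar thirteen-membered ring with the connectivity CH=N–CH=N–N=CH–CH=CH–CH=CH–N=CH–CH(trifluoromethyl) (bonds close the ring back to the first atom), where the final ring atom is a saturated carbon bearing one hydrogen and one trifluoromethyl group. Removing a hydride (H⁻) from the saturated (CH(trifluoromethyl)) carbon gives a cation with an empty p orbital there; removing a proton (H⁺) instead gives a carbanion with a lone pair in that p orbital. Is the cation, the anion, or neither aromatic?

In both ions every ring atom is sp² and contributes a p orbital, so both rings are fully conjugated.
Cation: 6 × 2 + 0 = 12 π electrons → 4(3), antiaromatic.
Anion: 6 × 2 + 2 = 14 π electrons → 4(3)+2, aromatic.

The anion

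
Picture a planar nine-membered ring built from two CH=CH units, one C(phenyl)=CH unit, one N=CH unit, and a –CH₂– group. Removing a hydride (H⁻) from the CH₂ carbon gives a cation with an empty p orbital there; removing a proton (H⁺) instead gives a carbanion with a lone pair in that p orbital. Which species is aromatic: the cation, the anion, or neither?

In both ions every ring atom is sp² and contributes a p orbital, so both rings are fully conjugated.
Cation: 4 × 2 + 0 = 8 π electrons → 4(2), antiaromatic.
Anion: 4 × 2 + 2 = 10 π electrons → 4(2)+2, aromatic.

The anion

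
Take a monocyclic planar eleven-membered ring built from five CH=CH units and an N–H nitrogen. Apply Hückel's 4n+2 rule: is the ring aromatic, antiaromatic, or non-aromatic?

Antiaromatic

The p orbitals form a continuous loop: every atom in a ring double bond is sp² and brings one electron to the p orbital; the pyrrole-type nitrogen donates its lone pair from the p orbital. The ring is fully conjugated.
Adding the contributions, 5 × 2 = 10 from the double-bond units + 2 from the NH atom = 12.
With 12 = 4·3 π electrons, Hückel's rule classifies the planar ring as antiaromatic.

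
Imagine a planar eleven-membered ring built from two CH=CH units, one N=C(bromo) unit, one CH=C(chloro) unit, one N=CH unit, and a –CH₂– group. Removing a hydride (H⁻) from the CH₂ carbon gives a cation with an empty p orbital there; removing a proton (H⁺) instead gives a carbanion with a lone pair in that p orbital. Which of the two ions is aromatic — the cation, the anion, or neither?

In either ion the ring is fully conjugated: every atom, including the new sp² carbon, supplies a p orbital.
Cation: 5 × 2 + 0 = 10 π electrons → 4(2)+2, aromatic.
Anion: 5 × 2 + 2 = 12 π electrons → 4(3), antiaromatic.

The cation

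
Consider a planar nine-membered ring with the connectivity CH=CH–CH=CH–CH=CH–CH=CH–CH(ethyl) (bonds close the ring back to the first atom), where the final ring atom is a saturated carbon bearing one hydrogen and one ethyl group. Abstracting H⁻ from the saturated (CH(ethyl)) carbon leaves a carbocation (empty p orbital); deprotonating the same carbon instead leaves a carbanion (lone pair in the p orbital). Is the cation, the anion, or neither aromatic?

Once that carbon is sp², every ring atom has a p orbital and both ions are fully conjugated.
Cation: 4 × 2 + 0 = 8 π electrons → 4(2), antiaromatic.
Anion: 4 × 2 + 2 = 10 π electrons → 4(2)+2, aromatic.

The anion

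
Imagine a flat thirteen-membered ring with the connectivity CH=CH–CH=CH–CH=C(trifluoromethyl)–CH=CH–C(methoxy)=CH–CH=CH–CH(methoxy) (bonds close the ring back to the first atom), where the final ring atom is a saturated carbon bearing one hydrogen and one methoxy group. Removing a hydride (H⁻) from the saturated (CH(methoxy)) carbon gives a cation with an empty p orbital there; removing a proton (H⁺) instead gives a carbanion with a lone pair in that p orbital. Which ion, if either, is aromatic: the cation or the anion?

The anion

In both ions every ring atom is sp² and contributes a p orbital, so both rings are fully conjugated.
Cation: 6 × 2 + 0 = 12 π electrons → 4(3), antiaromatic.
Anion: 6 × 2 + 2 = 14 π electrons → 4(3)+2, aromatic.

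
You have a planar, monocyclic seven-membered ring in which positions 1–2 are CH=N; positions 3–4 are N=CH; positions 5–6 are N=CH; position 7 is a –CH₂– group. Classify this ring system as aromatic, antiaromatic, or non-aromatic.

The CH2 carbon is saturated: the tetrahedral CH₂ carbon is sp³ and has no p orbital in the ring π system. Conjugation is not continuous around the ring.
Without a continuous loop of overlapping p orbitals the Hückel electron count never comes into play.

Non-aromatic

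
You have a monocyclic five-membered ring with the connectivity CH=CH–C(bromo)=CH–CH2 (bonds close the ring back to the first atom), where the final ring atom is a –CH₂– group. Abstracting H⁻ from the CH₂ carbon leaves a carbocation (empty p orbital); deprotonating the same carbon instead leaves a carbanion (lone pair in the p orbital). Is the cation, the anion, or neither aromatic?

Once that carbon is sp², every ring atom has a p orbital and both ions are fully conjugated.
Cation: 2 × 2 + 0 = 4 π electrons → 4(1), antiaromatic.
Anion: 2 × 2 + 2 = 6 π electrons → 4(1)+2, aromatic.

The anion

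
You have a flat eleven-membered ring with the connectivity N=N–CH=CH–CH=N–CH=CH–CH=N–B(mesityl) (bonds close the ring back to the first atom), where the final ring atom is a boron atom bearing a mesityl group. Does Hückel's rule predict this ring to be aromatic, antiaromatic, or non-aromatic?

Aromatic

Check conjugation: each doubly-bonded ring atom is sp² with one p-orbital electron; each =N– nitrogen is pyridine-type (lone pair in the sp² plane, one electron in the p orbital); the boron has an empty p orbital — every position has a p orbital, so the cyclic π system is continuous.
Counting π electrons: 5 × 2 = 10 from the double-bond units + 0 from the B(mesityl) atom = 10.
That gives a 4n+2 count (10, n = 2).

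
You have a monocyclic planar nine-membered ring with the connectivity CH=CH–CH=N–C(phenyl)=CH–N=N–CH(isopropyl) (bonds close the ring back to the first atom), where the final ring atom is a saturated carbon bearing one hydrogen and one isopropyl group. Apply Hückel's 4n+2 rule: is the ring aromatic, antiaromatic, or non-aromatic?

Non-aromatic

The CH(isopropyl) carbon is saturated: that saturated carbon is sp³ and has no p orbital in the ring π system. Conjugation is not continuous around the ring.
A ring that is not fully conjugated cannot be aromatic or antiaromatic regardless of its π-electron count.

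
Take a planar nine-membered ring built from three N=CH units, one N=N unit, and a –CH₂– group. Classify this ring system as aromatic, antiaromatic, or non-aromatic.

Non-aromatic

Because the tetrahedral CH₂ carbon is sp³ and has no p orbital in the ring π system at the CH2 position, the π system cannot extend all the way around the ring.
Without a continuous loop of overlapping p orbitals the Hückel electron count never comes into play.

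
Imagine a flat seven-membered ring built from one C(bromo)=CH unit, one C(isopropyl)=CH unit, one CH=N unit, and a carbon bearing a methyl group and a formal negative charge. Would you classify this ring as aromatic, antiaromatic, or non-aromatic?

Check conjugation: every atom in a ring double bond is sp² and brings one electron to the p orbital; the doubly-bonded nitrogens are pyridine-type — their lone pairs lie in the ring plane, leaving one electron in the p orbital; the carbanion's lone pair occupies the p orbital — every position has a p orbital, so the cyclic π system is continuous.
Tallying contributions gives 3 × 2 = 6 from the double-bond units + 2 from the C(methyl)(-) atom = 8.
8 is a 4n count (n = 2), so the planar conjugated ring is antiaromatic.

Antiaromatic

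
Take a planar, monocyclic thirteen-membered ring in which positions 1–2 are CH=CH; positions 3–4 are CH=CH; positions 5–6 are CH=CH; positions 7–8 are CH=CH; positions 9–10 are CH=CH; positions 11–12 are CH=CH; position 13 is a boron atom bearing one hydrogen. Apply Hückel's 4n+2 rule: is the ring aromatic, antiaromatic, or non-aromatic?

All ring atoms are sp² and supply a p orbital to the ring (each doubly-bonded ring atom is sp² with one p-orbital electron; the boron has an empty p orbital); the conjugation is uninterrupted.
Tallying contributions gives 6 × 2 = 12 from the double-bond units + 0 from the BH atom = 12.
With 12 = 4·3 π electrons, Hückel's rule classifies the planar ring as antiaromatic.

Antiaromatic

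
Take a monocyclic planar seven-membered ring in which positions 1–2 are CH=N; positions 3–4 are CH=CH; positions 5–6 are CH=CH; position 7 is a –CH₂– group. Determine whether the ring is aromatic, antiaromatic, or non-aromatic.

The CH2 position has four σ bonds — the tetrahedral CH₂ carbon is sp³ and has no p orbital in the ring π system — so the cyclic conjugation is interrupted.
Broken conjugation rules out both aromaticity and antiaromaticity.

Non-aromatic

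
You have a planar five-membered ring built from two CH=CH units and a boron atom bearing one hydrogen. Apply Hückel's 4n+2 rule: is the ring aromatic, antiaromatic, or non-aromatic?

Antiaromatic

Every ring atom contributes a p orbital perpendicular to the ring (every atom in a ring double bond is sp² and brings one electron to the p orbital; the boron has an empty p orbital), so the π system is cyclic and fully conjugated.
Tallying contributions gives 2 × 2 = 4 from the double-bond units + 0 from the BH atom = 4.
4 = 4(1); a planar, fully conjugated 4n system is antiaromatic.
This is borole.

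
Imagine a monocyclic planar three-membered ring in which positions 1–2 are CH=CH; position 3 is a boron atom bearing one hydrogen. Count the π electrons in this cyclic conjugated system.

Every ring atom contributes a p orbital perpendicular to the ring (the double-bond atoms are sp², each contributing one p electron; the boron has an empty p orbital), so the π system is cyclic and fully conjugated.
π-electron count: 1 × 2 = 2 from the double-bond unit + 0 from the BH atom = 2.

2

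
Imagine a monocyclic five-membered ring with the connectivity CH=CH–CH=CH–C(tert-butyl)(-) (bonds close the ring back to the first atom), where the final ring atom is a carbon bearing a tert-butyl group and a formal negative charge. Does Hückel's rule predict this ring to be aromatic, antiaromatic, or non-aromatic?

Aromatic

Every ring atom contributes a p orbital perpendicular to the ring (every atom in a ring double bond is sp² and brings one electron to the p orbital; the carbanion's lone pair occupies the p orbital), so the π system is cyclic and fully conjugated.
Adding the contributions, 2 × 2 = 4 from the double-bond units + 2 from the C(tert-butyl)(-) atom = 6.
6 = 4(1) + 2, which satisfies Hückel's 4n+2 rule.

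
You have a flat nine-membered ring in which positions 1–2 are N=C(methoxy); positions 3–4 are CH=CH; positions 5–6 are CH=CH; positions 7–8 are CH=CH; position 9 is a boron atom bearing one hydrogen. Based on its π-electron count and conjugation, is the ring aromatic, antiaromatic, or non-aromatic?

Antiaromatic

Check conjugation: the double-bond atoms are sp², each contributing one p electron; the doubly-bonded nitrogens are pyridine-type — their lone pairs lie in the ring plane, leaving one electron in the p orbital; the boron has an empty p orbital — every position has a p orbital, so the cyclic π system is continuous.
π-electron count: 4 × 2 = 8 from the double-bond units + 0 from the BH atom = 8.
8 = 4(2); a planar, fully conjugated 4n system is antiaromatic.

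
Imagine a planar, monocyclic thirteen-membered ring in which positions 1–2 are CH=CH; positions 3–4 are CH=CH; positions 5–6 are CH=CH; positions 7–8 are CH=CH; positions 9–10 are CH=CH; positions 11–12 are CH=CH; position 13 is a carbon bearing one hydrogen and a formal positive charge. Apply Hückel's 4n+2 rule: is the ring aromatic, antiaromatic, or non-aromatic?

Antiaromatic

Check conjugation: every atom in a ring double bond is sp² and brings one electron to the p orbital; the carbocation has an empty p orbital — every position has a p orbital, so the cyclic π system is continuous.
Adding the contributions, 6 × 2 = 12 from the double-bond units + 0 from the CH(+) atom = 12.
12 = 4(3); a planar, fully conjugated 4n system is antiaromatic.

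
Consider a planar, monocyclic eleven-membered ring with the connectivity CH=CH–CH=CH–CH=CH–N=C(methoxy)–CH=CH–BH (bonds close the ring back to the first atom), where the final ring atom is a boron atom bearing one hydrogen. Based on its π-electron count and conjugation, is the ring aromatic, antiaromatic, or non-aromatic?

Aromatic

All ring atoms are sp² and supply a p orbital to the ring (every atom in a ring double bond is sp² and brings one electron to the p orbital; each sp² =N– keeps its lone pair in-plane and puts one electron into the π system; the boron has an empty p orbital); the conjugation is uninterrupted.
Counting π electrons: 5 × 2 = 10 from the double-bond units + 0 from the BH atom = 10.
10 = 4(2) + 2, which satisfies Hückel's 4n+2 rule.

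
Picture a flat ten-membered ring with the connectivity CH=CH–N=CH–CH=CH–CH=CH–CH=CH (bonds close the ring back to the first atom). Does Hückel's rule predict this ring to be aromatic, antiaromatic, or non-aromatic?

Check conjugation: each doubly-bonded ring atom is sp² with one p-orbital electron; the doubly-bonded nitrogens are pyridine-type — their lone pairs lie in the ring plane, leaving one electron in the p orbital — every position has a p orbital, so the cyclic π system is continuous.
Counting π electrons: 5 × 2 = 10 from the 5 double-bond units.
10 = 4(2) + 2, which satisfies Hückel's 4n+2 rule.

Aromatic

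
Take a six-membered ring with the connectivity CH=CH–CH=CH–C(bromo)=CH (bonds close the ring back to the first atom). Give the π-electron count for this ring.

6

Check conjugation: each doubly-bonded ring atom is sp² with one p-orbital electron — every position has a p orbital, so the cyclic π system is continuous.
π-electron count: 3 × 2 = 6 from the 3 double-bond units.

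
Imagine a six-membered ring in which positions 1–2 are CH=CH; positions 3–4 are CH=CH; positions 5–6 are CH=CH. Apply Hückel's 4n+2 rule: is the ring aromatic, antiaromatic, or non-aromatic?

Every ring atom contributes a p orbital perpendicular to the ring (every atom in a ring double bond is sp² and brings one electron to the p orbital), so the π system is cyclic and fully conjugated.
Adding the contributions, 3 × 2 = 6 from the 3 double-bond units.
That gives a 4n+2 count (6, n = 1).
(The species described is benzene.)

Aromatic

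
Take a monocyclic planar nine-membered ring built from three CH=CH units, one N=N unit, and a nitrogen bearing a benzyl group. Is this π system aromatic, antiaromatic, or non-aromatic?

Every ring atom contributes a p orbital perpendicular to the ring (the double-bond atoms are sp², each contributing one p electron; each =N– nitrogen is pyridine-type (lone pair in the sp² plane, one electron in the p orbital); the pyrrole-type nitrogen donates its lone pair from the p orbital), so the π system is cyclic and fully conjugated.
π-electron count: 4 × 2 = 8 from the double-bond units + 2 from the N(benzyl) atom = 10.
That gives a 4n+2 count (10, n = 2).

Aromatic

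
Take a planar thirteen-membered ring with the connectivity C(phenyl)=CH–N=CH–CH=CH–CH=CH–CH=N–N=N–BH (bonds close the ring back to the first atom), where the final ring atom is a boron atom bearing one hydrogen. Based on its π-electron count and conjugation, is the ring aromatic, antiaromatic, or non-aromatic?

Antiaromatic

Check conjugation: each doubly-bonded ring atom is sp² with one p-orbital electron; the doubly-bonded nitrogens are pyridine-type — their lone pairs lie in the ring plane, leaving one electron in the p orbital; the boron has an empty p orbital — every position has a p orbital, so the cyclic π system is continuous.
Counting π electrons: 6 × 2 = 12 from the double-bond units + 0 from the BH atom = 12.
12 is a 4n count (n = 3), so the planar conjugated ring is antiaromatic.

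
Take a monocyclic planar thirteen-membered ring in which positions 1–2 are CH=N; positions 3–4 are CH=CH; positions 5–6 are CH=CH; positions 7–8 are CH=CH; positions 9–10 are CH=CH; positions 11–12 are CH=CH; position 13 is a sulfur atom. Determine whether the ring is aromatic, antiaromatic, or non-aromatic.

Aromatic

Check conjugation: every atom in a ring double bond is sp² and brings one electron to the p orbital; each =N– nitrogen is pyridine-type (lone pair in the sp² plane, one electron in the p orbital); the sulfur donates one lone pair from its p orbital — every position has a p orbital, so the cyclic π system is continuous.
π-electron count: 6 × 2 = 12 from the double-bond units + 2 from the S atom = 14.
14 = 4(3) + 2, which satisfies Hückel's 4n+2 rule.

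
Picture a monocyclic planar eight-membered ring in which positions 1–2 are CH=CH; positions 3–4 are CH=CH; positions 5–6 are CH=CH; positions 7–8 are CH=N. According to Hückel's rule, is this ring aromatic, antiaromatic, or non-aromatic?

Check conjugation: every atom in a ring double bond is sp² and brings one electron to the p orbital; each =N– nitrogen is pyridine-type (lone pair in the sp² plane, one electron in the p orbital) — every position has a p orbital, so the cyclic π system is continuous.
Adding the contributions, 4 × 2 = 8 from the 4 double-bond units.
With 8 = 4·2 π electrons, Hückel's rule classifies the planar ring as antiaromatic.

Antiaromatic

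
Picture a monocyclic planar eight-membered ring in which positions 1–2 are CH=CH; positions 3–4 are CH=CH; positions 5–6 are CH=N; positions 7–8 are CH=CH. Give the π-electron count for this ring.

Check conjugation: each doubly-bonded ring atom is sp² with one p-orbital electron; each =N– nitrogen is pyridine-type (lone pair in the sp² plane, one electron in the p orbital) — every position has a p orbital, so the cyclic π system is continuous.
Counting π electrons: 4 × 2 = 8 from the 4 double-bond units.

8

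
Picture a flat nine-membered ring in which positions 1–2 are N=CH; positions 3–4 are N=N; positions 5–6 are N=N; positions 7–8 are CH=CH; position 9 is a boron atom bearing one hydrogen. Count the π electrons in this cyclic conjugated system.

8

Check conjugation: every atom in a ring double bond is sp² and brings one electron to the p orbital; each =N– nitrogen is pyridine-type (lone pair in the sp² plane, one electron in the p orbital); the boron has an empty p orbital — every position has a p orbital, so the cyclic π system is continuous.
Counting π electrons: 4 × 2 = 8 from the double-bond units + 0 from the BH atom = 8.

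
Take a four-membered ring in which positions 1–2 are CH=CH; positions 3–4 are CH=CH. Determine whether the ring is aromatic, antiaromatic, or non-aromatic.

Antiaromatic

The p orbitals form a continuous loop: every atom in a ring double bond is sp² and brings one electron to the p orbital. The ring is fully conjugated.
π-electron count: 2 × 2 = 4 from the 2 double-bond units.
A 4n π count (4, n = 1) in a planar conjugated ring means antiaromatic.
(This ring is cyclobutadiene.)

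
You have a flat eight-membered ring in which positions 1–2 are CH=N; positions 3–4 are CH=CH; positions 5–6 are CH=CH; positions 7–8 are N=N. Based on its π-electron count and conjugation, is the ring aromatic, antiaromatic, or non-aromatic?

Antiaromatic

All ring atoms are sp² and supply a p orbital to the ring (the double-bond atoms are sp², each contributing one p electron; each =N– nitrogen is pyridine-type (lone pair in the sp² plane, one electron in the p orbital)); the conjugation is uninterrupted.
Counting π electrons: 4 × 2 = 8 from the 4 double-bond units.
8 = 4(2); a planar, fully conjugated 4n system is antiaromatic.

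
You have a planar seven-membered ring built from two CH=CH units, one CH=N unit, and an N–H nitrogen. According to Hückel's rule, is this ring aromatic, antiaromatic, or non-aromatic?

Every ring atom contributes a p orbital perpendicular to the ring (each doubly-bonded ring atom is sp² with one p-orbital electron; each sp² =N– keeps its lone pair in-plane and puts one electron into the π system; the pyrrole-type nitrogen donates its lone pair from the p orbital), so the π system is cyclic and fully conjugated.
π-electron count: 3 × 2 = 6 from the double-bond units + 2 from the NH atom = 8.
8 = 4(2); a planar, fully conjugated 4n system is antiaromatic.

Antiaromatic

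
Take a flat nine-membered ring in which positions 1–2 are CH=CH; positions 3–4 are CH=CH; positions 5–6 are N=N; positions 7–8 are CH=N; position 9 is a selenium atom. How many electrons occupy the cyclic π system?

10

Check conjugation: each doubly-bonded ring atom is sp² with one p-orbital electron; each sp² =N– keeps its lone pair in-plane and puts one electron into the π system; the selenium donates one lone pair from its p orbital — every position has a p orbital, so the cyclic π system is continuous.
Tallying contributions gives 4 × 2 = 8 from the double-bond units + 2 from the Se atom = 10.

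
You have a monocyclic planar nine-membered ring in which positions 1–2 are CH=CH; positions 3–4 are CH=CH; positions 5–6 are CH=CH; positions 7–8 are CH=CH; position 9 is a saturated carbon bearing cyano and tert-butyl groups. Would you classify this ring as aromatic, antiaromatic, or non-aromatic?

Non-aromatic

The C(cyano)(tert-butyl) position has four σ bonds — that saturated carbon is sp³ and has no p orbital in the ring π system — so the cyclic conjugation is interrupted.
A ring that is not fully conjugated cannot be aromatic or antiaromatic regardless of its π-electron count.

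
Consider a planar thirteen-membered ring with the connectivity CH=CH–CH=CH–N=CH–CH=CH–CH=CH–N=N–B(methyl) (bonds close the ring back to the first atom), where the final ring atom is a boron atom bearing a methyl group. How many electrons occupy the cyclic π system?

Every ring atom contributes a p orbital perpendicular to the ring (the double-bond atoms are sp², each contributing one p electron; each =N– nitrogen is pyridine-type (lone pair in the sp² plane, one electron in the p orbital); the boron has an empty p orbital), so the π system is cyclic and fully conjugated.
Counting π electrons: 6 × 2 = 12 from the double-bond units + 0 from the B(methyl) atom = 12.

12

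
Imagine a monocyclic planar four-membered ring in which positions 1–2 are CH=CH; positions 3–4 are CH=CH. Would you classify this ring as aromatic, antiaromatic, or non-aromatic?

Antiaromatic

Check conjugation: each doubly-bonded ring atom is sp² with one p-orbital electron — every position has a p orbital, so the cyclic π system is continuous.
π-electron count: 2 × 2 = 4 from the 2 double-bond units.
With 4 = 4·1 π electrons, Hückel's rule classifies the planar ring as antiaromatic.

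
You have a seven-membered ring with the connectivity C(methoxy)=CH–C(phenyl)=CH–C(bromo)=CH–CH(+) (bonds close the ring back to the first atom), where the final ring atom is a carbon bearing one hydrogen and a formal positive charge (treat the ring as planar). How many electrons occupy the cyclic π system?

6

The p orbitals form a continuous loop: every atom in a ring double bond is sp² and brings one electron to the p orbital; the carbocation has an empty p orbital. The ring is fully conjugated.
π-electron count: 3 × 2 = 6 from the double-bond units + 0 from the CH(+) atom = 6.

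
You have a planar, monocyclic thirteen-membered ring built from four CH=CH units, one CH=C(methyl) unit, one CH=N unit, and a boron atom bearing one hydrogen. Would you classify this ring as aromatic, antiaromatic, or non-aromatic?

Antiaromatic

All ring atoms are sp² and supply a p orbital to the ring (each doubly-bonded ring atom is sp² with one p-orbital electron; each sp² =N– keeps its lone pair in-plane and puts one electron into the π system; the boron has an empty p orbital); the conjugation is uninterrupted.
Counting π electrons: 6 × 2 = 12 from the double-bond units + 0 from the BH atom = 12.
A 4n π count (12, n = 3) in a planar conjugated ring means antiaromatic.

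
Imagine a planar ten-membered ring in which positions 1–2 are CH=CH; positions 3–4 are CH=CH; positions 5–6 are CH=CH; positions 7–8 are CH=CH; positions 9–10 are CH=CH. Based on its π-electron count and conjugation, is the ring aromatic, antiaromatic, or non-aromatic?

Every ring atom contributes a p orbital perpendicular to the ring (each doubly-bonded ring atom is sp² with one p-orbital electron), so the π system is cyclic and fully conjugated.
Adding the contributions, 5 × 2 = 10 from the 5 double-bond units.
With 10 π electrons (n = 2), the Hückel 4n+2 condition holds.

Aromatic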